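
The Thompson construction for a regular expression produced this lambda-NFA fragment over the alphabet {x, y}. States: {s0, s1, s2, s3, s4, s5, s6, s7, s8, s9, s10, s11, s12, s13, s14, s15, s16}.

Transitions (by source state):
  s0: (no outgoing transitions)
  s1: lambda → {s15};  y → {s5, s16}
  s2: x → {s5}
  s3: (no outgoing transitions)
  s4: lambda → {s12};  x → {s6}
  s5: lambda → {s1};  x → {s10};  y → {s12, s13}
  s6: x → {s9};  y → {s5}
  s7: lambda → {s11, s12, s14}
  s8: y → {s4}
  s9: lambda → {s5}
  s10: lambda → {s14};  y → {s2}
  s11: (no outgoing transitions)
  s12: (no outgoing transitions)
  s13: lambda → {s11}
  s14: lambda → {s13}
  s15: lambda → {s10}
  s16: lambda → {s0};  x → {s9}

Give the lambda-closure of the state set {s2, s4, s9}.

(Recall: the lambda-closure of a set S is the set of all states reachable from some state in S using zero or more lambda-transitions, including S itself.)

{s1, s2, s4, s5, s9, s10, s11, s12, s13, s14, s15}

Start with {s2, s4, s9}.
From s4 via lambda: add s12.
From s9 via lambda: add s5.
From s5 via lambda: add s1.
From s1 via lambda: add s15.
From s15 via lambda: add s10.
From s10 via lambda: add s14.
From s14 via lambda: add s13.
From s13 via lambda: add s11.
No new states can be added; the closed set is {s1, s2, s4, s5, s9, s10, s11, s12, s13, s14, s15}.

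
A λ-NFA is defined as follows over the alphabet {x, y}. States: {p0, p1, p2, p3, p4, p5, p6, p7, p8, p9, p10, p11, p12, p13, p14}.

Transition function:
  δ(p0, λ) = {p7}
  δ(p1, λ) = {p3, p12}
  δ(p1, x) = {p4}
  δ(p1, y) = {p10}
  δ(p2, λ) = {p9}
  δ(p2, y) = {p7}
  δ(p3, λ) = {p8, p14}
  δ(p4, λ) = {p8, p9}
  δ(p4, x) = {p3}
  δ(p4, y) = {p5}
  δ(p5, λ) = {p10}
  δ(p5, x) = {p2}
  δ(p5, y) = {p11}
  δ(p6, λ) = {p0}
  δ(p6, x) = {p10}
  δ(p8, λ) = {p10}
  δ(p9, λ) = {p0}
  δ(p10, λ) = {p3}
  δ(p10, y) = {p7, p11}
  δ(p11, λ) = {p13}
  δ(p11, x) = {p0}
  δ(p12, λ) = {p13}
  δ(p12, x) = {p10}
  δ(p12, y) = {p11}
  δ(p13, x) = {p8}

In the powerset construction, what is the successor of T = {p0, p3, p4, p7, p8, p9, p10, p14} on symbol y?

p4 on y → {p5}.
p10 on y → {p7, p11}.
No y-transition from p0, p3, p7, p8, p9, p14.
Union after reading y: {p5, p7, p11}.
Now take the λ-closure:
From p5 via λ: add p10.
From p11 via λ: add p13.
From p10 via λ: add p3.
From p3 via λ: add p8, p14.
No new states can be added; the closed set is {p3, p5, p7, p8, p10, p11, p13, p14}.

{p3, p5, p7, p8, p10, p11, p13, p14}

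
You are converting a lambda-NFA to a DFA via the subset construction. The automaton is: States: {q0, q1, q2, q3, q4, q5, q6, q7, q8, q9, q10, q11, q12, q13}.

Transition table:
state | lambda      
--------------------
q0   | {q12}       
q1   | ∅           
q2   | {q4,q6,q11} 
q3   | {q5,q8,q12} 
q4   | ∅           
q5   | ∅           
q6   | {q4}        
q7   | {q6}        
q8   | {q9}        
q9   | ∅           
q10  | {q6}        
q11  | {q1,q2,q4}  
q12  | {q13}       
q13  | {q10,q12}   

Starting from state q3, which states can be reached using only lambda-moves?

Start with {q3}.
From q3 via lambda: add q5, q8, q12.
From q8 via lambda: add q9.
From q12 via lambda: add q13.
From q13 via lambda: add q10.
From q10 via lambda: add q6.
From q6 via lambda: add q4.
No new states can be added; the closed set is {q3, q4, q5, q6, q8, q9, q10, q12, q13}.

{q3, q4, q5, q6, q8, q9, q10, q12, q13}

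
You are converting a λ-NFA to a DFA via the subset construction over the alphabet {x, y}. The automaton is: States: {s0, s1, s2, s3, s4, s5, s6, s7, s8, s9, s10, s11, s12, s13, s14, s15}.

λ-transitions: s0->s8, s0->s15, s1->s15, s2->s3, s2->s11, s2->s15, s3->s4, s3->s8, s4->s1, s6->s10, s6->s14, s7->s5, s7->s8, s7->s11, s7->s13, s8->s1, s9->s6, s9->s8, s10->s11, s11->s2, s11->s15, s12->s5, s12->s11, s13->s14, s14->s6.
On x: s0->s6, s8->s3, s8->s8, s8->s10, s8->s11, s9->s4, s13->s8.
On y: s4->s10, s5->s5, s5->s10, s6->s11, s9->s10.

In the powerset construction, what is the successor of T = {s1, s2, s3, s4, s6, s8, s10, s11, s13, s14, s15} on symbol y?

{s1, s2, s3, s4, s8, s10, s11, s15}

s4 on y → {s10}.
s6 on y → {s11}.
No y-transition from s1, s2, s3, s8, s10, s11, s13, s14, s15.
Union after reading y: {s10, s11}.
Now take the λ-closure:
From s11 via λ: add s2, s15.
From s2 via λ: add s3.
From s3 via λ: add s4, s8.
From s4 via λ: add s1.
No new states can be added; the closed set is {s1, s2, s3, s4, s8, s10, s11, s15}.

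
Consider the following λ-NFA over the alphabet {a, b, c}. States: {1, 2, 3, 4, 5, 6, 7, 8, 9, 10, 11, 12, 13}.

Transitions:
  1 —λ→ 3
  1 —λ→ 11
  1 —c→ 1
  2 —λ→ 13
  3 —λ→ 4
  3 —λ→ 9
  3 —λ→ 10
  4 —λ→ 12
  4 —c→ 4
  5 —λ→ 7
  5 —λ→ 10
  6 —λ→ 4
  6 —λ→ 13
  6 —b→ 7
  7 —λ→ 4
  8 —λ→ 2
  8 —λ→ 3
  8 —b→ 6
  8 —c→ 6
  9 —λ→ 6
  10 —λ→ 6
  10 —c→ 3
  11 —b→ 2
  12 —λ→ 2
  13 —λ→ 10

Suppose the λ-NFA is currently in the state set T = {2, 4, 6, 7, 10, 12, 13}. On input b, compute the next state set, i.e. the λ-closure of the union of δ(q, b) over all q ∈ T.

{2, 4, 6, 7, 10, 12, 13}

6 on b → {7}.
No b-transition from 2, 4, 7, 10, 12, 13.
Union after reading b: {7}.
Now take the λ-closure:
From 7 via λ: add 4.
From 4 via λ: add 12.
From 12 via λ: add 2.
From 2 via λ: add 13.
From 13 via λ: add 10.
From 10 via λ: add 6.
No new states can be added; the closed set is {2, 4, 6, 7, 10, 12, 13}.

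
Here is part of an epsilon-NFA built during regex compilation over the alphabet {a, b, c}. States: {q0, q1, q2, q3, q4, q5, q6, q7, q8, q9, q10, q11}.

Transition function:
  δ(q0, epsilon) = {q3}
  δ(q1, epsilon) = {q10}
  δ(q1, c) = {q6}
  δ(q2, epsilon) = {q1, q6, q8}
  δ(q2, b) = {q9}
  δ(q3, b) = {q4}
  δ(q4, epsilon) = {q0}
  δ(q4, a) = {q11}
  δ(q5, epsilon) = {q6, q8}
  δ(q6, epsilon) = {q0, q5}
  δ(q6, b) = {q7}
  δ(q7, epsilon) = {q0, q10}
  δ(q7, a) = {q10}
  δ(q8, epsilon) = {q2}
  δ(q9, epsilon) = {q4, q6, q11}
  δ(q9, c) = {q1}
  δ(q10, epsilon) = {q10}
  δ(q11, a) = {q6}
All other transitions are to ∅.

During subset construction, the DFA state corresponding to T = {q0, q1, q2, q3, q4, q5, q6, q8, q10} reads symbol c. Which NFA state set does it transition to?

q1 on c → {q6}.
No c-transition from q0, q2, q3, q4, q5, q6, q8, q10.
Union after reading c: {q6}.
Now take the epsilon-closure:
From q6 via epsilon: add q0, q5.
From q0 via epsilon: add q3.
From q5 via epsilon: add q8.
From q8 via epsilon: add q2.
From q2 via epsilon: add q1.
From q1 via epsilon: add q10.
No new states can be added; the closed set is {q0, q1, q2, q3, q5, q6, q8, q10}.

{q0, q1, q2, q3, q5, q6, q8, q10}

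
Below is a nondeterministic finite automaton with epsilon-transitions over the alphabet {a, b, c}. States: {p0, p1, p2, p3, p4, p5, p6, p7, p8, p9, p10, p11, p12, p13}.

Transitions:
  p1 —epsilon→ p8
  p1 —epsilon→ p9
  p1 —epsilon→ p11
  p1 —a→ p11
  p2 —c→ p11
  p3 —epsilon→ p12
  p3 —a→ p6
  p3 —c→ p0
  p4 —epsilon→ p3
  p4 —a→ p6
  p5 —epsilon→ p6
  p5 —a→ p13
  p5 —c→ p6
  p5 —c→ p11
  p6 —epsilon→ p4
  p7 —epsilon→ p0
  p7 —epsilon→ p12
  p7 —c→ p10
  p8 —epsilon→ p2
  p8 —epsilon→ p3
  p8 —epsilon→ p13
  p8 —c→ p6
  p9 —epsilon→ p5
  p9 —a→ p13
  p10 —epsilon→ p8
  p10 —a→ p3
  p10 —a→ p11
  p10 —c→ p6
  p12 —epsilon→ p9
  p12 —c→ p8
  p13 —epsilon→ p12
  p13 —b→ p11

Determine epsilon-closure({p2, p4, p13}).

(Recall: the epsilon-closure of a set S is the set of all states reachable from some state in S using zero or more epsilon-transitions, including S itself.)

Start with {p2, p4, p13}.
From p4 via epsilon: add p3.
From p13 via epsilon: add p12.
From p12 via epsilon: add p9.
From p9 via epsilon: add p5.
From p5 via epsilon: add p6.
No new states can be added; the closed set is {p2, p3, p4, p5, p6, p9, p12, p13}.

{p2, p3, p4, p5, p6, p9, p12, p13}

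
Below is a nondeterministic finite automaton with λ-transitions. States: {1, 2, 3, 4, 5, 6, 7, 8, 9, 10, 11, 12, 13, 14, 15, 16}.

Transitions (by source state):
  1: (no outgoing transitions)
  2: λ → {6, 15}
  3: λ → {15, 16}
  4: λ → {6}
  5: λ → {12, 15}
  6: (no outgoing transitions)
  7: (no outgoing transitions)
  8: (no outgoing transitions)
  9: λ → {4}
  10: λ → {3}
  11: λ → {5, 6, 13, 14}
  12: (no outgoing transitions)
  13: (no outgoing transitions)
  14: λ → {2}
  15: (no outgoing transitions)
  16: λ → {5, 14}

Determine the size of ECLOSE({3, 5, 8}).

9

Start with {3, 5, 8}.
From 3 via λ: add 15, 16.
From 5 via λ: add 12.
From 16 via λ: add 14.
From 14 via λ: add 2.
From 2 via λ: add 6.
λ-closure = {2, 3, 5, 6, 8, 12, 14, 15, 16}, which has 9 states.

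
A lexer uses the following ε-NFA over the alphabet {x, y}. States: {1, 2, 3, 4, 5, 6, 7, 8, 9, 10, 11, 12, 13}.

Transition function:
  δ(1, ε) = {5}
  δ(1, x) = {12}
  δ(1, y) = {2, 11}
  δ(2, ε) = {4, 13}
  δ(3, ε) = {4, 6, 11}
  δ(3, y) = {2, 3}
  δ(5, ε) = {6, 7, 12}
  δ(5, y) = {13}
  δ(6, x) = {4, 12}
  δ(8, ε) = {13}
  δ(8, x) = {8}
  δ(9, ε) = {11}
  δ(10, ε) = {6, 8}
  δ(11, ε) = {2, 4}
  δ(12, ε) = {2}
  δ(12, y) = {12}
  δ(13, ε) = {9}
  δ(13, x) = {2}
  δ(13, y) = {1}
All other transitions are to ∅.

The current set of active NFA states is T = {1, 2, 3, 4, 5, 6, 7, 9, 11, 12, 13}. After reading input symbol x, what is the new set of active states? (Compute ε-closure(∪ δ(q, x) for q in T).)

{2, 4, 9, 11, 12, 13}

1 on x → {12}.
6 on x → {4, 12}.
13 on x → {2}.
No x-transition from 2, 3, 4, 5, 7, 9, 11, 12.
Union after reading x: {2, 4, 12}.
Now take the ε-closure:
From 2 via ε: add 13.
From 13 via ε: add 9.
From 9 via ε: add 11.
No new states can be added; the closed set is {2, 4, 9, 11, 12, 13}.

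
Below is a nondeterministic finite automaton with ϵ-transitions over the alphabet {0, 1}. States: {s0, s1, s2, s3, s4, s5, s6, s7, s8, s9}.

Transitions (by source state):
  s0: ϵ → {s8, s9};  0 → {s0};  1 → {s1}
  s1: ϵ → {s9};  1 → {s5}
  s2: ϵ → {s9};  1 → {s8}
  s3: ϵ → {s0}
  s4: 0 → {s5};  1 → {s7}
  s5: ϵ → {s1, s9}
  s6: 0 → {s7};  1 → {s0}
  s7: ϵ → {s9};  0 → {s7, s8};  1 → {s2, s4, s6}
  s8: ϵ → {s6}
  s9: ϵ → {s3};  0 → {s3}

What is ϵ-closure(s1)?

Start with {s1}.
From s1 via ϵ: add s9.
From s9 via ϵ: add s3.
From s3 via ϵ: add s0.
From s0 via ϵ: add s8.
From s8 via ϵ: add s6.
No new states can be added; the closed set is {s0, s1, s3, s6, s8, s9}.

{s0, s1, s3, s6, s8, s9}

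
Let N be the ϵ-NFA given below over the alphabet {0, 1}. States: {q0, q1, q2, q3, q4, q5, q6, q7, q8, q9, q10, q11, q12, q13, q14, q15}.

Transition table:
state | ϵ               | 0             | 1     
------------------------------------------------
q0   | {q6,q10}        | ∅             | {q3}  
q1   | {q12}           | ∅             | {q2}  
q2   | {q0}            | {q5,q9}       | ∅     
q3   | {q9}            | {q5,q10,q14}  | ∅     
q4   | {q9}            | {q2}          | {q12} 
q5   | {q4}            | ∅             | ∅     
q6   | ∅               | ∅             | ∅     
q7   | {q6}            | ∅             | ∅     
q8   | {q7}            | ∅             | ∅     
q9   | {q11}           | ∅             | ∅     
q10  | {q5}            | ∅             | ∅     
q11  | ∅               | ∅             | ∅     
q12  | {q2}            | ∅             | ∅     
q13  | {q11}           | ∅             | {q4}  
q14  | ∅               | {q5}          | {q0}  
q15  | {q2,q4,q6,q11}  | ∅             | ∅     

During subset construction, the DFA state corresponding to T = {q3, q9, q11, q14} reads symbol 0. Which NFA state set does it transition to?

q3 on 0 → {q5, q10, q14}.
q14 on 0 → {q5}.
No 0-transition from q9, q11.
Union after reading 0: {q5, q10, q14}.
Now take the ϵ-closure:
From q5 via ϵ: add q4.
From q4 via ϵ: add q9.
From q9 via ϵ: add q11.
No new states can be added; the closed set is {q4, q5, q9, q10, q11, q14}.

{q4, q5, q9, q10, q11, q14}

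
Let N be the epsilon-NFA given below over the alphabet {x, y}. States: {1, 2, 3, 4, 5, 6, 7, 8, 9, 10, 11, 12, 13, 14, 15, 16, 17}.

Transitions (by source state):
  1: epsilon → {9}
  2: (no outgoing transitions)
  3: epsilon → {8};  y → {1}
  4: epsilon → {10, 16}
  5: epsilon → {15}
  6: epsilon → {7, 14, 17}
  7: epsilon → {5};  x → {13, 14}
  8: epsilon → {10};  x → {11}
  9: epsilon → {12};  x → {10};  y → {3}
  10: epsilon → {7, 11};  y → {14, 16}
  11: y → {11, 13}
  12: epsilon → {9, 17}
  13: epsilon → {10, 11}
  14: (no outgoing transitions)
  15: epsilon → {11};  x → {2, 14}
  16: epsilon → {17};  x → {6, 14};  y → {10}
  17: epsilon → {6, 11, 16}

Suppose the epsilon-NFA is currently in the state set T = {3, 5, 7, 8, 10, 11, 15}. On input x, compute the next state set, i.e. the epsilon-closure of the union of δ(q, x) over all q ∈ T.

7 on x → {13, 14}.
8 on x → {11}.
15 on x → {2, 14}.
No x-transition from 3, 5, 10, 11.
Union after reading x: {2, 11, 13, 14}.
Now take the epsilon-closure:
From 13 via epsilon: add 10.
From 10 via epsilon: add 7.
From 7 via epsilon: add 5.
From 5 via epsilon: add 15.
No new states can be added; the closed set is {2, 5, 7, 10, 11, 13, 14, 15}.

{2, 5, 7, 10, 11, 13, 14, 15}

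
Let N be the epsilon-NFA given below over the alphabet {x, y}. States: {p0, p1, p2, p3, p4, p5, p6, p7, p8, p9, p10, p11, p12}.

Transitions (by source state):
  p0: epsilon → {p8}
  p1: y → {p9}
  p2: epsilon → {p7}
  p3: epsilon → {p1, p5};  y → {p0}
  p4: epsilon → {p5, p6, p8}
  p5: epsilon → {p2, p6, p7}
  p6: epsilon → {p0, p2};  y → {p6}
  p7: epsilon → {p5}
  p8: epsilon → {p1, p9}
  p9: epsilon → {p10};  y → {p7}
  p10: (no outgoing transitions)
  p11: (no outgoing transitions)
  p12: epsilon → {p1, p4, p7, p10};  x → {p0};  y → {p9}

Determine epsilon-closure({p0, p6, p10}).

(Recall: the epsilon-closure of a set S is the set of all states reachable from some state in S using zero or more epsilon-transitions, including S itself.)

{p0, p1, p2, p5, p6, p7, p8, p9, p10}

Start with {p0, p6, p10}.
From p0 via epsilon: add p8.
From p6 via epsilon: add p2.
From p2 via epsilon: add p7.
From p8 via epsilon: add p1, p9.
From p7 via epsilon: add p5.
No new states can be added; the closed set is {p0, p1, p2, p5, p6, p7, p8, p9, p10}.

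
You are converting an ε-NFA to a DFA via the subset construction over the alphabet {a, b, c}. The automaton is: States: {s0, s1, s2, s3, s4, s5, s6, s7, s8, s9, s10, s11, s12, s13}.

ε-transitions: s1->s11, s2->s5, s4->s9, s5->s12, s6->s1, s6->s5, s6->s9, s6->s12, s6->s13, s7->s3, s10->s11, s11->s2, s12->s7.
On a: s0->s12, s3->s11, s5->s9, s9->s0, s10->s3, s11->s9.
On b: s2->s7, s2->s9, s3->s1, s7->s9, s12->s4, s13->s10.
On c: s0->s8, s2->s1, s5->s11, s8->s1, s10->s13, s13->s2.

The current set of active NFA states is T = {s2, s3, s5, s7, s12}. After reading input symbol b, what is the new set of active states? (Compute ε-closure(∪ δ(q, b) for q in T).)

{s1, s2, s3, s4, s5, s7, s9, s11, s12}

s2 on b → {s7, s9}.
s3 on b → {s1}.
s7 on b → {s9}.
s12 on b → {s4}.
No b-transition from s5.
Union after reading b: {s1, s4, s7, s9}.
Now take the ε-closure:
From s1 via ε: add s11.
From s7 via ε: add s3.
From s11 via ε: add s2.
From s2 via ε: add s5.
From s5 via ε: add s12.
No new states can be added; the closed set is {s1, s2, s3, s4, s5, s7, s9, s11, s12}.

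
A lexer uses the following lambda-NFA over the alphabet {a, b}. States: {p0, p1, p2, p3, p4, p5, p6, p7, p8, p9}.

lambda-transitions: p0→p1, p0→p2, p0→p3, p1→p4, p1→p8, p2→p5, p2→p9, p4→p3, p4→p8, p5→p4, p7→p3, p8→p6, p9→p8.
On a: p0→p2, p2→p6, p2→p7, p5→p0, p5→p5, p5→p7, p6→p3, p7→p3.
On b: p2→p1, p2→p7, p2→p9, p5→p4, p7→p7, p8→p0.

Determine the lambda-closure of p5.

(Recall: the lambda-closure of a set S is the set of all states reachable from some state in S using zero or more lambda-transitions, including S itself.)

{p3, p4, p5, p6, p8}

Start with {p5}.
From p5 via lambda: add p4.
From p4 via lambda: add p3, p8.
From p8 via lambda: add p6.
No new states can be added; the closed set is {p3, p4, p5, p6, p8}.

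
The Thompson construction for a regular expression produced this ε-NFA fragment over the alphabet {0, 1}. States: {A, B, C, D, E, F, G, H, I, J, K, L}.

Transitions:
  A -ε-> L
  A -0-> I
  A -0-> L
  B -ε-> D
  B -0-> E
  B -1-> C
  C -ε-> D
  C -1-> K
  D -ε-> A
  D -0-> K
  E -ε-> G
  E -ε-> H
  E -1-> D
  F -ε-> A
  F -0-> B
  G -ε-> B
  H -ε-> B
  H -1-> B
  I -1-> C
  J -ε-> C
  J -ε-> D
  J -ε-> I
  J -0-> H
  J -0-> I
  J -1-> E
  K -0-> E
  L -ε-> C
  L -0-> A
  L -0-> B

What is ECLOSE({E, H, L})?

{A, B, C, D, E, G, H, L}

Start with {E, H, L}.
From E via ε: add G.
From H via ε: add B.
From L via ε: add C.
From B via ε: add D.
From D via ε: add A.
No new states can be added; the closed set is {A, B, C, D, E, G, H, L}.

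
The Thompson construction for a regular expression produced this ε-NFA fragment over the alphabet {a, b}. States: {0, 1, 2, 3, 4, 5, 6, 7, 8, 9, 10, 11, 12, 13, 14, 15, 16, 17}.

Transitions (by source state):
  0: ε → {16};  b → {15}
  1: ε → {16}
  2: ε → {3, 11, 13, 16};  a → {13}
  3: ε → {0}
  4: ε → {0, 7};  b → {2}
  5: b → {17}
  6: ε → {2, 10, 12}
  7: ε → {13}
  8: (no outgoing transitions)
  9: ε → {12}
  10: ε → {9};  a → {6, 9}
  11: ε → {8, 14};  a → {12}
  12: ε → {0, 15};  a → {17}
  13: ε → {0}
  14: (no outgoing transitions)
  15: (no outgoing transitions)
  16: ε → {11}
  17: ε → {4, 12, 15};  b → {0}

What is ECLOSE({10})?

Start with {10}.
From 10 via ε: add 9.
From 9 via ε: add 12.
From 12 via ε: add 0, 15.
From 0 via ε: add 16.
From 16 via ε: add 11.
From 11 via ε: add 8, 14.
No new states can be added; the closed set is {0, 8, 9, 10, 11, 12, 14, 15, 16}.

{0, 8, 9, 10, 11, 12, 14, 15, 16}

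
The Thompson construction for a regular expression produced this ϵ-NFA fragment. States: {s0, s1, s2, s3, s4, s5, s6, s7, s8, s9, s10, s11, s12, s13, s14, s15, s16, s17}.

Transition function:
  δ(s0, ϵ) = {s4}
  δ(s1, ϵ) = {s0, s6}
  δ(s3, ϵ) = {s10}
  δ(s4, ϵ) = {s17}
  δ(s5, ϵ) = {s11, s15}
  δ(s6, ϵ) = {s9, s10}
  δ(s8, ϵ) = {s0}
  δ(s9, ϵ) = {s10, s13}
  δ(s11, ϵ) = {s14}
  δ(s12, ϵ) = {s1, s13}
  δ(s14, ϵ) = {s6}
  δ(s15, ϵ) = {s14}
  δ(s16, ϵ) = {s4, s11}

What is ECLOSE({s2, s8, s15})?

Start with {s2, s8, s15}.
From s8 via ϵ: add s0.
From s15 via ϵ: add s14.
From s0 via ϵ: add s4.
From s14 via ϵ: add s6.
From s4 via ϵ: add s17.
From s6 via ϵ: add s9, s10.
From s9 via ϵ: add s13.
No new states can be added; the closed set is {s0, s2, s4, s6, s8, s9, s10, s13, s14, s15, s17}.

{s0, s2, s4, s6, s8, s9, s10, s13, s14, s15, s17}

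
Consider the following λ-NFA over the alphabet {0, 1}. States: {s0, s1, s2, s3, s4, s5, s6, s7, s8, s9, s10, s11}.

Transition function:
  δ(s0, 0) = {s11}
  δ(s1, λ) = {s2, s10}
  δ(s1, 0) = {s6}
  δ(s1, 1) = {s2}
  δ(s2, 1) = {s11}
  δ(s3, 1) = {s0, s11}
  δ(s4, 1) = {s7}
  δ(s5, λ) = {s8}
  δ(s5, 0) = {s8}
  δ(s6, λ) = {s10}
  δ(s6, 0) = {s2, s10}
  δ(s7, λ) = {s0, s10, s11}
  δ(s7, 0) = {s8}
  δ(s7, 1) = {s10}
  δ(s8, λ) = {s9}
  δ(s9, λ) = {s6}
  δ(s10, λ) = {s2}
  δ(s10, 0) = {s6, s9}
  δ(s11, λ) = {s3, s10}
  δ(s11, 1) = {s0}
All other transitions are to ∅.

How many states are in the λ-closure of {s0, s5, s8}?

7

Start with {s0, s5, s8}.
From s8 via λ: add s9.
From s9 via λ: add s6.
From s6 via λ: add s10.
From s10 via λ: add s2.
λ-closure = {s0, s2, s5, s6, s8, s9, s10}, which has 7 states.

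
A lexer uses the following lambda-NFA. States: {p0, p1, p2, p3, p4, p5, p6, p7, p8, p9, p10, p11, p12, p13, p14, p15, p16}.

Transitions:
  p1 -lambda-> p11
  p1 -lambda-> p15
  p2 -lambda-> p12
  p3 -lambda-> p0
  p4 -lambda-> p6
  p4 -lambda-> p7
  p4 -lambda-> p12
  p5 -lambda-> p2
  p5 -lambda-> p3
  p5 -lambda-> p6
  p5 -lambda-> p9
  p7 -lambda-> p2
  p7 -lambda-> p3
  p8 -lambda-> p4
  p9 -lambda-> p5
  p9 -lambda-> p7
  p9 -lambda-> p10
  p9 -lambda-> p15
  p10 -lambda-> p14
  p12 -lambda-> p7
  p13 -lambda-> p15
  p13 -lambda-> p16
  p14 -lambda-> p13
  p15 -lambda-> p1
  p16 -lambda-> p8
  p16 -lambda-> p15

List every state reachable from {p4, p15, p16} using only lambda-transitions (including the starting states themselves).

{p0, p1, p2, p3, p4, p6, p7, p8, p11, p12, p15, p16}

Start with {p4, p15, p16}.
From p4 via lambda: add p6, p7, p12.
From p15 via lambda: add p1.
From p16 via lambda: add p8.
From p1 via lambda: add p11.
From p7 via lambda: add p2, p3.
From p3 via lambda: add p0.
No new states can be added; the closed set is {p0, p1, p2, p3, p4, p6, p7, p8, p11, p12, p15, p16}.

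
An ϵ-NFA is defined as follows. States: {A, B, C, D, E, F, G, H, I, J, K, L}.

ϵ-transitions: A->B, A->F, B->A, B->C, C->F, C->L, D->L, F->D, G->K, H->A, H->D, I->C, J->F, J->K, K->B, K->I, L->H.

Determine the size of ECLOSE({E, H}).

8

Start with {E, H}.
From H via ϵ: add A, D.
From A via ϵ: add B, F.
From D via ϵ: add L.
From B via ϵ: add C.
ϵ-closure = {A, B, C, D, E, F, H, L}, which has 8 states.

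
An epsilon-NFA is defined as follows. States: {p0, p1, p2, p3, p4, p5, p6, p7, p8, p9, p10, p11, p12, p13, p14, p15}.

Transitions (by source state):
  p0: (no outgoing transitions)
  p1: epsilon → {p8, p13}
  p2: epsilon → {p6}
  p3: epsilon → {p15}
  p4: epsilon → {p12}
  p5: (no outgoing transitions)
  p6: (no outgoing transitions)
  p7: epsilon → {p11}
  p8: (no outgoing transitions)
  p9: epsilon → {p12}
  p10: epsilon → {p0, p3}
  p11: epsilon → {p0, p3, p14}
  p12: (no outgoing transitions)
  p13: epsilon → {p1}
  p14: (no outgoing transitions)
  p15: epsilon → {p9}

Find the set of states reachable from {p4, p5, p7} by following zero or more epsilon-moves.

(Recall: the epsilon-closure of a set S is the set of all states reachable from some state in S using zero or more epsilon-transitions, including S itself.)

{p0, p3, p4, p5, p7, p9, p11, p12, p14, p15}

Start with {p4, p5, p7}.
From p4 via epsilon: add p12.
From p7 via epsilon: add p11.
From p11 via epsilon: add p0, p3, p14.
From p3 via epsilon: add p15.
From p15 via epsilon: add p9.
No new states can be added; the closed set is {p0, p3, p4, p5, p7, p9, p11, p12, p14, p15}.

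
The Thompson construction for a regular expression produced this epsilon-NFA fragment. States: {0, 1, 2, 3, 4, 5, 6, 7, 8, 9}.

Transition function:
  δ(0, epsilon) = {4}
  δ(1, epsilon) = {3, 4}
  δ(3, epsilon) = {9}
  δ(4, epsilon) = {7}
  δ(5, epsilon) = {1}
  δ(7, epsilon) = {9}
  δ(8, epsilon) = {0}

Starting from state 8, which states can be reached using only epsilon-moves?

{0, 4, 7, 8, 9}

Start with {8}.
From 8 via epsilon: add 0.
From 0 via epsilon: add 4.
From 4 via epsilon: add 7.
From 7 via epsilon: add 9.
No new states can be added; the closed set is {0, 4, 7, 8, 9}.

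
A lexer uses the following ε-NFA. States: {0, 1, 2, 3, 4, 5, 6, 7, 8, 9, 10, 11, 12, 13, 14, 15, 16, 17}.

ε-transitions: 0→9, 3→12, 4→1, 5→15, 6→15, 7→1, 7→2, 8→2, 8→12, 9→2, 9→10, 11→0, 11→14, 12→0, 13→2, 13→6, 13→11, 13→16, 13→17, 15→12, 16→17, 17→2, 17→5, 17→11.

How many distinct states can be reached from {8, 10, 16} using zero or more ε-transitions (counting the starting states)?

Start with {8, 10, 16}.
From 8 via ε: add 2, 12.
From 16 via ε: add 17.
From 12 via ε: add 0.
From 17 via ε: add 5, 11.
From 0 via ε: add 9.
From 5 via ε: add 15.
From 11 via ε: add 14.
ε-closure = {0, 2, 5, 8, 9, 10, 11, 12, 14, 15, 16, 17}, which has 12 states.

12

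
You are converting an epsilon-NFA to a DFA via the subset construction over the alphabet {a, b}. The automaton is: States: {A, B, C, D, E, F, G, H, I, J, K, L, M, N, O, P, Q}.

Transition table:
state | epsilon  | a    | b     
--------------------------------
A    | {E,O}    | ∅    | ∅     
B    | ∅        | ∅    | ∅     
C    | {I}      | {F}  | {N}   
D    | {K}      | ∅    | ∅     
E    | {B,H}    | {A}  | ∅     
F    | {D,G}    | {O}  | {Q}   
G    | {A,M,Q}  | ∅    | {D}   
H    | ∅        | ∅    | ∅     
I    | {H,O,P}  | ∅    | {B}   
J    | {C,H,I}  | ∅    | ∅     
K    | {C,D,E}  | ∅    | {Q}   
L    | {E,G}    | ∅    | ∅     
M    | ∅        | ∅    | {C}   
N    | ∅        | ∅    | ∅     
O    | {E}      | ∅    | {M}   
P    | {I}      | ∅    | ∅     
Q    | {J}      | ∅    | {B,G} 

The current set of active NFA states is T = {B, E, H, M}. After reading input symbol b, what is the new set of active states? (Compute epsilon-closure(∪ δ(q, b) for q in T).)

M on b → {C}.
No b-transition from B, E, H.
Union after reading b: {C}.
Now take the epsilon-closure:
From C via epsilon: add I.
From I via epsilon: add H, O, P.
From O via epsilon: add E.
From E via epsilon: add B.
No new states can be added; the closed set is {B, C, E, H, I, O, P}.

{B, C, E, H, I, O, P}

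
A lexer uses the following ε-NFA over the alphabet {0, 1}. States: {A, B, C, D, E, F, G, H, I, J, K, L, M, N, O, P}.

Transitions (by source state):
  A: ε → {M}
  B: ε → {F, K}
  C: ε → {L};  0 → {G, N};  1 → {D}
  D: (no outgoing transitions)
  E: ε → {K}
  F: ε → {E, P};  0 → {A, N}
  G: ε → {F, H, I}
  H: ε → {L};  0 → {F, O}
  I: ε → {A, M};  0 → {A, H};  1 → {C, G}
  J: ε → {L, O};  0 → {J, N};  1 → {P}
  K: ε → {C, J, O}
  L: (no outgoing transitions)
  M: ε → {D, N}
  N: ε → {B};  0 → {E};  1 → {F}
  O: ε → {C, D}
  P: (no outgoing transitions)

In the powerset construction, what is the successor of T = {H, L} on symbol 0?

H on 0 → {F, O}.
No 0-transition from L.
Union after reading 0: {F, O}.
Now take the ε-closure:
From F via ε: add E, P.
From O via ε: add C, D.
From C via ε: add L.
From E via ε: add K.
From K via ε: add J.
No new states can be added; the closed set is {C, D, E, F, J, K, L, O, P}.

{C, D, E, F, J, K, L, O, P}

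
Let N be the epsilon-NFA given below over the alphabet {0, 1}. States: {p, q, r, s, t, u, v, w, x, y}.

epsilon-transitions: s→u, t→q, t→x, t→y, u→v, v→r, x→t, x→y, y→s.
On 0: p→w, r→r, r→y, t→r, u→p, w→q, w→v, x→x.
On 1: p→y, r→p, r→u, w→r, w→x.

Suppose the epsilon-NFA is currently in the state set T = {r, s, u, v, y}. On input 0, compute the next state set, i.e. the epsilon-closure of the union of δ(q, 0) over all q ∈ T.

r on 0 → {r, y}.
u on 0 → {p}.
No 0-transition from s, v, y.
Union after reading 0: {p, r, y}.
Now take the epsilon-closure:
From y via epsilon: add s.
From s via epsilon: add u.
From u via epsilon: add v.
No new states can be added; the closed set is {p, r, s, u, v, y}.

{p, r, s, u, v, y}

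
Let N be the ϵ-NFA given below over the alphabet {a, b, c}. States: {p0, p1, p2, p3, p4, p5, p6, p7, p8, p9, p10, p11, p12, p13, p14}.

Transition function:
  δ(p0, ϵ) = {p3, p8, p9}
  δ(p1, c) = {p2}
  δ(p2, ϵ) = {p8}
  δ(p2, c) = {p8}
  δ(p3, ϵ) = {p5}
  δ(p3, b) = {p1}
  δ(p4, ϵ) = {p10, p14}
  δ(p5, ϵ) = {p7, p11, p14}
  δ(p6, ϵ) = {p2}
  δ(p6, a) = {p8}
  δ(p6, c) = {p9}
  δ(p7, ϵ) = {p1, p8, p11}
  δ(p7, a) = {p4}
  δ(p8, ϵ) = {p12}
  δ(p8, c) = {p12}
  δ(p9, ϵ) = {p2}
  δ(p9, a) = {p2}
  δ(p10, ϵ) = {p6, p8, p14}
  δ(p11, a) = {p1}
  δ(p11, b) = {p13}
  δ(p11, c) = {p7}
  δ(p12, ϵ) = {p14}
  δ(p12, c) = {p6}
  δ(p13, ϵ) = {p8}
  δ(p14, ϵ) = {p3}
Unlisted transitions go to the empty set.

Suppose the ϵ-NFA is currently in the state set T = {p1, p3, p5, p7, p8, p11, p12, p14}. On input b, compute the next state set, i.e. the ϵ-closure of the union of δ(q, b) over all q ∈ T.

p3 on b → {p1}.
p11 on b → {p13}.
No b-transition from p1, p5, p7, p8, p12, p14.
Union after reading b: {p1, p13}.
Now take the ϵ-closure:
From p13 via ϵ: add p8.
From p8 via ϵ: add p12.
From p12 via ϵ: add p14.
From p14 via ϵ: add p3.
From p3 via ϵ: add p5.
From p5 via ϵ: add p7, p11.
No new states can be added; the closed set is {p1, p3, p5, p7, p8, p11, p12, p13, p14}.

{p1, p3, p5, p7, p8, p11, p12, p13, p14}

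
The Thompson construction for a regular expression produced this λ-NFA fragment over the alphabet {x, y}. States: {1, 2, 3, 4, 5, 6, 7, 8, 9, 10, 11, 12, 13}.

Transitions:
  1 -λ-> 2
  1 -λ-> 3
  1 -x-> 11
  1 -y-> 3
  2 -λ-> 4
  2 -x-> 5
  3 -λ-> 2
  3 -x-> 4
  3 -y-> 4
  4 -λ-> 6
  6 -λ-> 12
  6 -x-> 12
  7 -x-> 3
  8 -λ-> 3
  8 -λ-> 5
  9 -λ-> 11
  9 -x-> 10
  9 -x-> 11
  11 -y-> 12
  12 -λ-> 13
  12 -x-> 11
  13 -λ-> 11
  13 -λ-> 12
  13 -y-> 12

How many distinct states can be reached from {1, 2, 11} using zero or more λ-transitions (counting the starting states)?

Start with {1, 2, 11}.
From 1 via λ: add 3.
From 2 via λ: add 4.
From 4 via λ: add 6.
From 6 via λ: add 12.
From 12 via λ: add 13.
λ-closure = {1, 2, 3, 4, 6, 11, 12, 13}, which has 8 states.

8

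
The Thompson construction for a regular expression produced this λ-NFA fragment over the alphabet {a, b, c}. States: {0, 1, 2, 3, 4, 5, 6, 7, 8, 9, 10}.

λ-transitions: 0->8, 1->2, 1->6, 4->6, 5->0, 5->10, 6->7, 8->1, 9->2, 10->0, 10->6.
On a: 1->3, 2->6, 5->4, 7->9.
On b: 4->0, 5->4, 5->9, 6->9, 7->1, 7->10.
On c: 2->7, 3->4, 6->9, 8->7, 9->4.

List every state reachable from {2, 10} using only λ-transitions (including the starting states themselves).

{0, 1, 2, 6, 7, 8, 10}

Start with {2, 10}.
From 10 via λ: add 0, 6.
From 0 via λ: add 8.
From 6 via λ: add 7.
From 8 via λ: add 1.
No new states can be added; the closed set is {0, 1, 2, 6, 7, 8, 10}.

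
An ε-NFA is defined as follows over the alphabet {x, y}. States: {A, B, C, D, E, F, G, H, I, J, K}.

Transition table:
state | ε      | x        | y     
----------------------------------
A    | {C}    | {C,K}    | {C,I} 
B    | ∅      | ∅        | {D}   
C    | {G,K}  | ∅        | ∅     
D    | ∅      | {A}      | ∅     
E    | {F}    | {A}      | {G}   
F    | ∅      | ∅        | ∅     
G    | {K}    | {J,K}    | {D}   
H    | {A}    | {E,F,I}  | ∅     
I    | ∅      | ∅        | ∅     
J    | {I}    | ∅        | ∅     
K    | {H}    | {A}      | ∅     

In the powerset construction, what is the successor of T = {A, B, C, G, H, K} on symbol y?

A on y → {C, I}.
B on y → {D}.
G on y → {D}.
No y-transition from C, H, K.
Union after reading y: {C, D, I}.
Now take the ε-closure:
From C via ε: add G, K.
From K via ε: add H.
From H via ε: add A.
No new states can be added; the closed set is {A, C, D, G, H, I, K}.

{A, C, D, G, H, I, K}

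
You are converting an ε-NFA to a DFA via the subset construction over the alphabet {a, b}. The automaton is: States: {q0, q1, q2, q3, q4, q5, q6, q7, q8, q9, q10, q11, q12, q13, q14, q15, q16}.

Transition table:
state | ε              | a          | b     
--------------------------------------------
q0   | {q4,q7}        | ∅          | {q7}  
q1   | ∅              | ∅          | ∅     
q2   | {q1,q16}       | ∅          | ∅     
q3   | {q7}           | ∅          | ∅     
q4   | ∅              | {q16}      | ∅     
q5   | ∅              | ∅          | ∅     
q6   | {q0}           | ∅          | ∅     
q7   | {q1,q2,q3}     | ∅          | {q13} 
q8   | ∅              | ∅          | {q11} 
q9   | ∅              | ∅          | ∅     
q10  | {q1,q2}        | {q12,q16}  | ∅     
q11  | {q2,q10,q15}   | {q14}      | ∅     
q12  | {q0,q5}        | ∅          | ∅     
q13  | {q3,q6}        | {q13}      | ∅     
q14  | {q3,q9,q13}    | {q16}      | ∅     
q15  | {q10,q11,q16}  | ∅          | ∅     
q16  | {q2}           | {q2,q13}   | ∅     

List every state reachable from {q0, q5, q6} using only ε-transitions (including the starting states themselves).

Start with {q0, q5, q6}.
From q0 via ε: add q4, q7.
From q7 via ε: add q1, q2, q3.
From q2 via ε: add q16.
No new states can be added; the closed set is {q0, q1, q2, q3, q4, q5, q6, q7, q16}.

{q0, q1, q2, q3, q4, q5, q6, q7, q16}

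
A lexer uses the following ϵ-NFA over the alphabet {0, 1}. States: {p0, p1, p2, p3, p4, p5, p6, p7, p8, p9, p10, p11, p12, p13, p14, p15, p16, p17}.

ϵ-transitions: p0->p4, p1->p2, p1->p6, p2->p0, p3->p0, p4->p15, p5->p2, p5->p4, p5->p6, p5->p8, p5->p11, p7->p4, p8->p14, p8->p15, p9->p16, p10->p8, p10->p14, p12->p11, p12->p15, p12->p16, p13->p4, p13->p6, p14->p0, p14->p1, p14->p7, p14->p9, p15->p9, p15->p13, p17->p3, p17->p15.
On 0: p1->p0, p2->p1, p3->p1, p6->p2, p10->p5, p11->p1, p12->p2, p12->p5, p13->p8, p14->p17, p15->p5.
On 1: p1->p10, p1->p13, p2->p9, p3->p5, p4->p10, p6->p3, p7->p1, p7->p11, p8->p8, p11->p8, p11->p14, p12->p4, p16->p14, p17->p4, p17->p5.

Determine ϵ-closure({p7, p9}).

{p4, p6, p7, p9, p13, p15, p16}

Start with {p7, p9}.
From p7 via ϵ: add p4.
From p9 via ϵ: add p16.
From p4 via ϵ: add p15.
From p15 via ϵ: add p13.
From p13 via ϵ: add p6.
No new states can be added; the closed set is {p4, p6, p7, p9, p13, p15, p16}.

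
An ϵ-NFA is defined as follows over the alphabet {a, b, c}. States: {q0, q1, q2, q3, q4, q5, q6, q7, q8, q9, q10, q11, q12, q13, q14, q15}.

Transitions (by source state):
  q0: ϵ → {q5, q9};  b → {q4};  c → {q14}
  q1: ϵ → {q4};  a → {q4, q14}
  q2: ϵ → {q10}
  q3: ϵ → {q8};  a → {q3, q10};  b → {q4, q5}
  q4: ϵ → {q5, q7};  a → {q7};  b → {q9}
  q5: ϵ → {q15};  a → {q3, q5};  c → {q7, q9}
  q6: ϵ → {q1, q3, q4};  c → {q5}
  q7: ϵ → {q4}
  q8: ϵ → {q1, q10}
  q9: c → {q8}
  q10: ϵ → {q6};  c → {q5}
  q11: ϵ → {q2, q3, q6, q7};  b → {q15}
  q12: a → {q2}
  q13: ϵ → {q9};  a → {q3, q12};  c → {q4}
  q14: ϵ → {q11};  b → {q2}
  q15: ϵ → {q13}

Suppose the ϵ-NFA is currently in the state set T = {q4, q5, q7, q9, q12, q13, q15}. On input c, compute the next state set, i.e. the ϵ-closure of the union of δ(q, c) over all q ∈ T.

{q1, q3, q4, q5, q6, q7, q8, q9, q10, q13, q15}

q5 on c → {q7, q9}.
q9 on c → {q8}.
q13 on c → {q4}.
No c-transition from q4, q7, q12, q15.
Union after reading c: {q4, q7, q8, q9}.
Now take the ϵ-closure:
From q4 via ϵ: add q5.
From q8 via ϵ: add q1, q10.
From q5 via ϵ: add q15.
From q10 via ϵ: add q6.
From q6 via ϵ: add q3.
From q15 via ϵ: add q13.
No new states can be added; the closed set is {q1, q3, q4, q5, q6, q7, q8, q9, q10, q13, q15}.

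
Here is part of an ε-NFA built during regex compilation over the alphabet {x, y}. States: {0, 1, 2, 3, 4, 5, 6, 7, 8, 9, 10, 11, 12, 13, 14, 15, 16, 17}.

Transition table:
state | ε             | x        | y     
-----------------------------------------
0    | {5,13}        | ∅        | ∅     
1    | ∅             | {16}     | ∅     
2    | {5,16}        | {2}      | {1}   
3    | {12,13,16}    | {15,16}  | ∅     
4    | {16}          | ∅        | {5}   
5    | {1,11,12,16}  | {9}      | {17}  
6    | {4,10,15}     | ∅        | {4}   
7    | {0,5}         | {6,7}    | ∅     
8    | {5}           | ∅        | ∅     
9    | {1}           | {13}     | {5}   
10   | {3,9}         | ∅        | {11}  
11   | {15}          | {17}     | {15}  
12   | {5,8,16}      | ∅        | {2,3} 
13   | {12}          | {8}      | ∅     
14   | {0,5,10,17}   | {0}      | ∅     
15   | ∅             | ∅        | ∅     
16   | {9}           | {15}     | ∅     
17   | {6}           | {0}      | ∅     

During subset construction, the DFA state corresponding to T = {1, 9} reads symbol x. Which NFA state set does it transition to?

{1, 5, 8, 9, 11, 12, 13, 15, 16}

1 on x → {16}.
9 on x → {13}.
Union after reading x: {13, 16}.
Now take the ε-closure:
From 13 via ε: add 12.
From 16 via ε: add 9.
From 9 via ε: add 1.
From 12 via ε: add 5, 8.
From 5 via ε: add 11.
From 11 via ε: add 15.
No new states can be added; the closed set is {1, 5, 8, 9, 11, 12, 13, 15, 16}.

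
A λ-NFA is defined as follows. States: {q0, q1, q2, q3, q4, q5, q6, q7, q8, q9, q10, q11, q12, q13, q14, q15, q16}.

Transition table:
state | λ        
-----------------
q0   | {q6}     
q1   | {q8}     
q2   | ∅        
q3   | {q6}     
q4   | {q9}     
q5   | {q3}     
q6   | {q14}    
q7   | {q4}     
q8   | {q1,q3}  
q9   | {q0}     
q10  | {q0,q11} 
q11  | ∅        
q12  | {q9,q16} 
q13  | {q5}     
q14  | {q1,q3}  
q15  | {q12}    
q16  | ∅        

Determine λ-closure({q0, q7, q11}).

{q0, q1, q3, q4, q6, q7, q8, q9, q11, q14}

Start with {q0, q7, q11}.
From q0 via λ: add q6.
From q7 via λ: add q4.
From q4 via λ: add q9.
From q6 via λ: add q14.
From q14 via λ: add q1, q3.
From q1 via λ: add q8.
No new states can be added; the closed set is {q0, q1, q3, q4, q6, q7, q8, q9, q11, q14}.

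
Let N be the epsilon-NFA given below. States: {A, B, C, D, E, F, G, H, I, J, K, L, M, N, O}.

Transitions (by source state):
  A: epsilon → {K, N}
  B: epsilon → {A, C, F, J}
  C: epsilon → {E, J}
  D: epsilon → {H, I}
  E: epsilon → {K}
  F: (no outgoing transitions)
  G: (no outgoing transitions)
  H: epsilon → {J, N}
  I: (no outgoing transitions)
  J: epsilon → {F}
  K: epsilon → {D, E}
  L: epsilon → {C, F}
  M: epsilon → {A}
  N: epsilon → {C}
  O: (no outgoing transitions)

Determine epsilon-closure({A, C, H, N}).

{A, C, D, E, F, H, I, J, K, N}

Start with {A, C, H, N}.
From A via epsilon: add K.
From C via epsilon: add E, J.
From J via epsilon: add F.
From K via epsilon: add D.
From D via epsilon: add I.
No new states can be added; the closed set is {A, C, D, E, F, H, I, J, K, N}.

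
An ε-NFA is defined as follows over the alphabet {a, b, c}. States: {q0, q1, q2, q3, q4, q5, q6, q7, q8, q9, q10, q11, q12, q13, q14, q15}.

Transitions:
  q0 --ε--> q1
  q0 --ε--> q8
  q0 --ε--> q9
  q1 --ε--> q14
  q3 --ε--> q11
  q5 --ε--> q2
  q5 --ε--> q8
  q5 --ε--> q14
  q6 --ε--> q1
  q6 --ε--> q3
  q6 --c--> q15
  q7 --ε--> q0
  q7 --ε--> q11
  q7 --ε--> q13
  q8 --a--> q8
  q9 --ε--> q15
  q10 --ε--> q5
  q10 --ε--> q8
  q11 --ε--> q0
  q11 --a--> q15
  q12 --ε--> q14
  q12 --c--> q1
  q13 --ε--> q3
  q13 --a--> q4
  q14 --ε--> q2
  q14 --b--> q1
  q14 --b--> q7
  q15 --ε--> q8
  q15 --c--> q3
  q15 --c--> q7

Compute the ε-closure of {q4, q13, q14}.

{q0, q1, q2, q3, q4, q8, q9, q11, q13, q14, q15}

Start with {q4, q13, q14}.
From q13 via ε: add q3.
From q14 via ε: add q2.
From q3 via ε: add q11.
From q11 via ε: add q0.
From q0 via ε: add q1, q8, q9.
From q9 via ε: add q15.
No new states can be added; the closed set is {q0, q1, q2, q3, q4, q8, q9, q11, q13, q14, q15}.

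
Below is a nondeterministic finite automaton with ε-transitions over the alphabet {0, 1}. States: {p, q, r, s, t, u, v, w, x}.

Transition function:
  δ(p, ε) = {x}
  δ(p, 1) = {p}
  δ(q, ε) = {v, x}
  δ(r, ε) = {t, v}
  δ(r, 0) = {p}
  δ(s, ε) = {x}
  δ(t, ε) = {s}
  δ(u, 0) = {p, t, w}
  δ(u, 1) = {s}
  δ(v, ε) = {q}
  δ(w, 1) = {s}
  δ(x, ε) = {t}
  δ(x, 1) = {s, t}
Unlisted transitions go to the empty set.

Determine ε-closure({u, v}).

{q, s, t, u, v, x}

Start with {u, v}.
From v via ε: add q.
From q via ε: add x.
From x via ε: add t.
From t via ε: add s.
No new states can be added; the closed set is {q, s, t, u, v, x}.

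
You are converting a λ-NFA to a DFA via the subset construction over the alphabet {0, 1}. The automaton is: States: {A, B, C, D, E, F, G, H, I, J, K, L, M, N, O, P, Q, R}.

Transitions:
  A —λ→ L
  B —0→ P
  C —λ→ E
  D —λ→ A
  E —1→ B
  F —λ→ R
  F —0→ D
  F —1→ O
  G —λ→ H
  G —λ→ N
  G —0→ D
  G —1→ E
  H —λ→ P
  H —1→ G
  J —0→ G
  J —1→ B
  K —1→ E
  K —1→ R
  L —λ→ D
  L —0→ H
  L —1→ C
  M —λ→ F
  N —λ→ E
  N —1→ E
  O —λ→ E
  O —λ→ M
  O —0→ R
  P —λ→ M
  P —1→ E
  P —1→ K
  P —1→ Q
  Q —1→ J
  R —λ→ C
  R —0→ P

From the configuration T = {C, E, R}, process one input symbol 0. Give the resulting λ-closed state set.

R on 0 → {P}.
No 0-transition from C, E.
Union after reading 0: {P}.
Now take the λ-closure:
From P via λ: add M.
From M via λ: add F.
From F via λ: add R.
From R via λ: add C.
From C via λ: add E.
No new states can be added; the closed set is {C, E, F, M, P, R}.

{C, E, F, M, P, R}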